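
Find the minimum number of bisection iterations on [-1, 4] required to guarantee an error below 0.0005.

We need (b-a)/2^n ≤ 0.0005
(4 - (-1))/2^n ≤ 0.0005
5/2^n ≤ 0.0005
2^n ≥ 10000
n ≥ log₂(10000) = 13.29
n ≥ 14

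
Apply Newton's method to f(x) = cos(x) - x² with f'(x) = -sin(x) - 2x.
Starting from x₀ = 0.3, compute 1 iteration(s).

f(x) = cos(x) - x²
f'(x) = -sin(x) - 2x
x₀ = 0.3

Newton-Raphson formula: x_{n+1} = x_n - f(x_n)/f'(x_n)

Iteration 1:
  f(0.300000) = 0.865336
  f'(0.300000) = -0.895520
  x_1 = 0.300000 - 0.865336/(-0.895520) = 1.266295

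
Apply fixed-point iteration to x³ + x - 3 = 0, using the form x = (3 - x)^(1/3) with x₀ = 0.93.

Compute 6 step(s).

Equation: x³ + x - 3 = 0
Fixed-point form: x = (3 - x)^(1/3)
x₀ = 0.93

x_1 = g(0.930000) = 1.274452
x_2 = g(1.274452) = 1.199432
x_3 = g(1.199432) = 1.216568
x_4 = g(1.216568) = 1.212697
x_5 = g(1.212697) = 1.213574
x_6 = g(1.213574) = 1.213375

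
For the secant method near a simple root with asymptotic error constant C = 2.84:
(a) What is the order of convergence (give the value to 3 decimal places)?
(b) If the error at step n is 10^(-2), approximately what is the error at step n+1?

(a) Secant method has superlinear convergence with order φ = (1+√5)/2 ≈ 1.618.
    This means |e_{n+1}| ≈ C|e_n|^1.618.

(b) With |e_n| = 10^(-2) and C = 2.84:
    |e_{n+1}| ≈ 2.84 × (10^(-2))^1.618 = 2.84 × 10^(-3.24)

(a) ≈ 1.618 (golden ratio); (b) |e_{n+1}| ≈ 1.649e-03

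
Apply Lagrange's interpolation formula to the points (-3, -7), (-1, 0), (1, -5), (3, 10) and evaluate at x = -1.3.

Lagrange interpolation formula:
P(x) = Σ yᵢ × Lᵢ(x)
where Lᵢ(x) = Π_{j≠i} (x - xⱼ)/(xᵢ - xⱼ)

L_0(-1.3) = (-1.3 - (-1))/(-3 - (-1)) × (-1.3 - 1)/(-3 - 1) × (-1.3 - 3)/(-3 - 3) = 0.061813
L_1(-1.3) = (-1.3 - (-3))/(-1 - (-3)) × (-1.3 - 1)/(-1 - 1) × (-1.3 - 3)/(-1 - 3) = 1.050812
L_2(-1.3) = (-1.3 - (-3))/(1 - (-3)) × (-1.3 - (-1))/(1 - (-1)) × (-1.3 - 3)/(1 - 3) = -0.137063
L_3(-1.3) = (-1.3 - (-3))/(3 - (-3)) × (-1.3 - (-1))/(3 - (-1)) × (-1.3 - 1)/(3 - 1) = 0.024438

P(-1.3) = (-7)×L_0(-1.3) + 0×L_1(-1.3) + (-5)×L_2(-1.3) + 10×L_3(-1.3)
P(-1.3) = 0.497000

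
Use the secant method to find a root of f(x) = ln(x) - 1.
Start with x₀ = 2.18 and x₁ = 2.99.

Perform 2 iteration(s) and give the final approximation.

f(x) = ln(x) - 1
x₀ = 2.18, x₁ = 2.99

Secant formula: x_{n+1} = x_n - f(x_n)(x_n - x_{n-1})/(f(x_n) - f(x_{n-1}))

Iteration 1:
  f(2.180000) = -0.220675
  f(2.990000) = 0.095273
  x_2 = 2.990000 - 0.095273×(2.990000 - 2.180000)/(0.095273 - (-0.220675))
       = 2.745747
Iteration 2:
  f(2.990000) = 0.095273
  f(2.745747) = 0.010053
  x_3 = 2.745747 - 0.010053×(2.745747 - 2.990000)/(0.010053 - 0.095273)
       = 2.716933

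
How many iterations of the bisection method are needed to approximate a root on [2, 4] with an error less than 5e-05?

We need (b-a)/2^n ≤ 5e-05
(4 - 2)/2^n ≤ 5e-05
2/2^n ≤ 5e-05
2^n ≥ 40000
n ≥ log₂(40000) = 15.29
n ≥ 16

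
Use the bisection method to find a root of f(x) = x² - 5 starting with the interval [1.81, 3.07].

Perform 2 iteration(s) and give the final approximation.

f(x) = x² - 5
Initial interval: [1.81, 3.07]

Iteration 1:
  c_1 = (1.810000 + 3.070000)/2 = 2.440000
  f(c_1) = f(2.440000) = 0.953600
  f(a) × f(c) < 0, new interval: [1.810000, 2.440000]
Iteration 2:
  c_2 = (1.810000 + 2.440000)/2 = 2.125000
  f(c_2) = f(2.125000) = -0.484375
  f(a) × f(c) ≥ 0, new interval: [2.125000, 2.440000]

After 2 iteration(s), the approximation is c_2 = 2.125000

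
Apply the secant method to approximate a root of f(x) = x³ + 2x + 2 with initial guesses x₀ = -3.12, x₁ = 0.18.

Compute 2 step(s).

f(x) = x³ + 2x + 2
x₀ = -3.12, x₁ = 0.18

Secant formula: x_{n+1} = x_n - f(x_n)(x_n - x_{n-1})/(f(x_n) - f(x_{n-1}))

Iteration 1:
  f(-3.120000) = -34.611328
  f(0.180000) = 2.365832
  x_2 = 0.180000 - 2.365832×(0.180000 - (-3.120000))/(2.365832 - (-34.611328))
       = -0.031137
Iteration 2:
  f(0.180000) = 2.365832
  f(-0.031137) = 1.937696
  x_3 = -0.031137 - 1.937696×(-0.031137 - 0.180000)/(1.937696 - 2.365832)
       = -0.986719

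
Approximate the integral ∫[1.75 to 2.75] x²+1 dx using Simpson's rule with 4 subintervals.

f(x) = x²+1
a = 1.75, b = 2.75, n = 4
h = (b - a)/n = 0.250000

Simpson's rule: (h/3)[f(x₀) + 4f(x₁) + 2f(x₂) + ... + f(xₙ)]

x_0 = 1.7500, f(x_0) = 4.062500, coefficient = 1
x_1 = 2.0000, f(x_1) = 5.000000, coefficient = 4
x_2 = 2.2500, f(x_2) = 6.062500, coefficient = 2
x_3 = 2.5000, f(x_3) = 7.250000, coefficient = 4
x_4 = 2.7500, f(x_4) = 8.562500, coefficient = 1

I ≈ (0.250000/3) × 73.750000 = 6.145833
Exact value: 6.145833
Error: 0.000000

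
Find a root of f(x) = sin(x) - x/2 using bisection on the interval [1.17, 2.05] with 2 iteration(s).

f(x) = sin(x) - x/2
Initial interval: [1.17, 2.05]

Iteration 1:
  c_1 = (1.170000 + 2.050000)/2 = 1.610000
  f(c_1) = f(1.610000) = 0.194232
  f(a) × f(c) ≥ 0, new interval: [1.610000, 2.050000]
Iteration 2:
  c_2 = (1.610000 + 2.050000)/2 = 1.830000
  f(c_2) = f(1.830000) = 0.051594
  f(a) × f(c) ≥ 0, new interval: [1.830000, 2.050000]

After 2 iteration(s), the approximation is c_2 = 1.830000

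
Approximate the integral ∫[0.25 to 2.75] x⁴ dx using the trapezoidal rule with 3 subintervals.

f(x) = x⁴
a = 0.25, b = 2.75, n = 3
h = (b - a)/n = 0.833333

Trapezoidal rule: (h/2)[f(x₀) + 2f(x₁) + 2f(x₂) + ... + f(xₙ)]

x_0 = 0.2500, f(x_0) = 0.003906, coefficient = 1
x_1 = 1.0833, f(x_1) = 1.377363, coefficient = 2
x_2 = 1.9167, f(x_2) = 13.495419, coefficient = 2
x_3 = 2.7500, f(x_3) = 57.191406, coefficient = 1

I ≈ (0.833333/2) × 86.940876 = 36.225365
Exact value: 31.455078
Error: 4.770287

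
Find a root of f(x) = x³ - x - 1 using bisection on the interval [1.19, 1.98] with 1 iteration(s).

f(x) = x³ - x - 1
Initial interval: [1.19, 1.98]

Iteration 1:
  c_1 = (1.190000 + 1.980000)/2 = 1.585000
  f(c_1) = f(1.585000) = 1.396877
  f(a) × f(c) < 0, new interval: [1.190000, 1.585000]

After 1 iteration(s), the approximation is c_1 = 1.585000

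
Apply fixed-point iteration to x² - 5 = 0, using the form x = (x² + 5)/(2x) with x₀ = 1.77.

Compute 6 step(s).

Equation: x² - 5 = 0
Fixed-point form: x = (x² + 5)/(2x)
x₀ = 1.77

x_1 = g(1.770000) = 2.297429
x_2 = g(2.297429) = 2.236887
x_3 = g(2.236887) = 2.236068
x_4 = g(2.236068) = 2.236068
x_5 = g(2.236068) = 2.236068
x_6 = g(2.236068) = 2.236068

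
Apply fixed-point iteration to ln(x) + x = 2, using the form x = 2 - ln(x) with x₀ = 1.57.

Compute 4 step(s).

Equation: ln(x) + x = 2
Fixed-point form: x = 2 - ln(x)
x₀ = 1.57

x_1 = g(1.570000) = 1.548924
x_2 = g(1.548924) = 1.562439
x_3 = g(1.562439) = 1.553752
x_4 = g(1.553752) = 1.559327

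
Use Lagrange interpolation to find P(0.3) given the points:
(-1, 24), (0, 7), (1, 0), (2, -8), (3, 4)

Lagrange interpolation formula:
P(x) = Σ yᵢ × Lᵢ(x)
where Lᵢ(x) = Π_{j≠i} (x - xⱼ)/(xᵢ - xⱼ)

L_0(0.3) = (0.3 - 0)/(-1 - 0) × (0.3 - 1)/(-1 - 1) × (0.3 - 2)/(-1 - 2) × (0.3 - 3)/(-1 - 3) = -0.040163
L_1(0.3) = (0.3 - (-1))/(0 - (-1)) × (0.3 - 1)/(0 - 1) × (0.3 - 2)/(0 - 2) × (0.3 - 3)/(0 - 3) = 0.696150
L_2(0.3) = (0.3 - (-1))/(1 - (-1)) × (0.3 - 0)/(1 - 0) × (0.3 - 2)/(1 - 2) × (0.3 - 3)/(1 - 3) = 0.447525
L_3(0.3) = (0.3 - (-1))/(2 - (-1)) × (0.3 - 0)/(2 - 0) × (0.3 - 1)/(2 - 1) × (0.3 - 3)/(2 - 3) = -0.122850
L_4(0.3) = (0.3 - (-1))/(3 - (-1)) × (0.3 - 0)/(3 - 0) × (0.3 - 1)/(3 - 1) × (0.3 - 2)/(3 - 2) = 0.019338

P(0.3) = 24×L_0(0.3) + 7×L_1(0.3) + 0×L_2(0.3) + (-8)×L_3(0.3) + 4×L_4(0.3)
P(0.3) = 4.969300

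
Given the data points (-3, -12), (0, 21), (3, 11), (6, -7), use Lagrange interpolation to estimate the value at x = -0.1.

Lagrange interpolation formula:
P(x) = Σ yᵢ × Lᵢ(x)
where Lᵢ(x) = Π_{j≠i} (x - xⱼ)/(xᵢ - xⱼ)

L_0(-0.1) = (-0.1 - 0)/(-3 - 0) × (-0.1 - 3)/(-3 - 3) × (-0.1 - 6)/(-3 - 6) = 0.011673
L_1(-0.1) = (-0.1 - (-3))/(0 - (-3)) × (-0.1 - 3)/(0 - 3) × (-0.1 - 6)/(0 - 6) = 1.015537
L_2(-0.1) = (-0.1 - (-3))/(3 - (-3)) × (-0.1 - 0)/(3 - 0) × (-0.1 - 6)/(3 - 6) = -0.032759
L_3(-0.1) = (-0.1 - (-3))/(6 - (-3)) × (-0.1 - 0)/(6 - 0) × (-0.1 - 3)/(6 - 3) = 0.005549

P(-0.1) = (-12)×L_0(-0.1) + 21×L_1(-0.1) + 11×L_2(-0.1) + (-7)×L_3(-0.1)
P(-0.1) = 20.787006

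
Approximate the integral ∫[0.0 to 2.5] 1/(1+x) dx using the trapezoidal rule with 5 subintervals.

f(x) = 1/(1+x)
a = 0.0, b = 2.5, n = 5
h = (b - a)/n = 0.500000

Trapezoidal rule: (h/2)[f(x₀) + 2f(x₁) + 2f(x₂) + ... + f(xₙ)]

x_0 = 0.0000, f(x_0) = 1.000000, coefficient = 1
x_1 = 0.5000, f(x_1) = 0.666667, coefficient = 2
x_2 = 1.0000, f(x_2) = 0.500000, coefficient = 2
x_3 = 1.5000, f(x_3) = 0.400000, coefficient = 2
x_4 = 2.0000, f(x_4) = 0.333333, coefficient = 2
x_5 = 2.5000, f(x_5) = 0.285714, coefficient = 1

I ≈ (0.500000/2) × 5.085714 = 1.271429
Exact value: 1.252763
Error: 0.018666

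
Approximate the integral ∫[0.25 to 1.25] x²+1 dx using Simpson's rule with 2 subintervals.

f(x) = x²+1
a = 0.25, b = 1.25, n = 2
h = (b - a)/n = 0.500000

Simpson's rule: (h/3)[f(x₀) + 4f(x₁) + 2f(x₂) + ... + f(xₙ)]

x_0 = 0.2500, f(x_0) = 1.062500, coefficient = 1
x_1 = 0.7500, f(x_1) = 1.562500, coefficient = 4
x_2 = 1.2500, f(x_2) = 2.562500, coefficient = 1

I ≈ (0.500000/3) × 9.875000 = 1.645833
Exact value: 1.645833
Error: 0.000000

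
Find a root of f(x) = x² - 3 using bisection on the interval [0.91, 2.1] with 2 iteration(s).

f(x) = x² - 3
Initial interval: [0.91, 2.1]

Iteration 1:
  c_1 = (0.910000 + 2.100000)/2 = 1.505000
  f(c_1) = f(1.505000) = -0.734975
  f(a) × f(c) ≥ 0, new interval: [1.505000, 2.100000]
Iteration 2:
  c_2 = (1.505000 + 2.100000)/2 = 1.802500
  f(c_2) = f(1.802500) = 0.249006
  f(a) × f(c) < 0, new interval: [1.505000, 1.802500]

After 2 iteration(s), the approximation is c_2 = 1.802500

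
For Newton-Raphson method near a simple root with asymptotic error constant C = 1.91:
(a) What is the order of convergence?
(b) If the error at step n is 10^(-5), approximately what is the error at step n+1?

(a) Newton-Raphson has quadratic (order 2) convergence near simple roots.
    This means |e_{n+1}| ≈ C|e_n|².

(b) With |e_n| = 10^(-5) and C = 1.91:
    |e_{n+1}| ≈ 1.91 × (10^(-5))² = 1.91 × 10^(-10)

(a) 2 (quadratic); (b) |e_{n+1}| ≈ 1.910e-10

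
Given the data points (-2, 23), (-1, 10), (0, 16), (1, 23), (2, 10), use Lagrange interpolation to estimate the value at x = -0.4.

Lagrange interpolation formula:
P(x) = Σ yᵢ × Lᵢ(x)
where Lᵢ(x) = Π_{j≠i} (x - xⱼ)/(xᵢ - xⱼ)

L_0(-0.4) = (-0.4 - (-1))/(-2 - (-1)) × (-0.4 - 0)/(-2 - 0) × (-0.4 - 1)/(-2 - 1) × (-0.4 - 2)/(-2 - 2) = -0.033600
L_1(-0.4) = (-0.4 - (-2))/(-1 - (-2)) × (-0.4 - 0)/(-1 - 0) × (-0.4 - 1)/(-1 - 1) × (-0.4 - 2)/(-1 - 2) = 0.358400
L_2(-0.4) = (-0.4 - (-2))/(0 - (-2)) × (-0.4 - (-1))/(0 - (-1)) × (-0.4 - 1)/(0 - 1) × (-0.4 - 2)/(0 - 2) = 0.806400
L_3(-0.4) = (-0.4 - (-2))/(1 - (-2)) × (-0.4 - (-1))/(1 - (-1)) × (-0.4 - 0)/(1 - 0) × (-0.4 - 2)/(1 - 2) = -0.153600
L_4(-0.4) = (-0.4 - (-2))/(2 - (-2)) × (-0.4 - (-1))/(2 - (-1)) × (-0.4 - 0)/(2 - 0) × (-0.4 - 1)/(2 - 1) = 0.022400

P(-0.4) = 23×L_0(-0.4) + 10×L_1(-0.4) + 16×L_2(-0.4) + 23×L_3(-0.4) + 10×L_4(-0.4)
P(-0.4) = 12.404800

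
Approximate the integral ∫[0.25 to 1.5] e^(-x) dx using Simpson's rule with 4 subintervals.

f(x) = e^(-x)
a = 0.25, b = 1.5, n = 4
h = (b - a)/n = 0.312500

Simpson's rule: (h/3)[f(x₀) + 4f(x₁) + 2f(x₂) + ... + f(xₙ)]

x_0 = 0.2500, f(x_0) = 0.778801, coefficient = 1
x_1 = 0.5625, f(x_1) = 0.569783, coefficient = 4
x_2 = 0.8750, f(x_2) = 0.416862, coefficient = 2
x_3 = 1.1875, f(x_3) = 0.304983, coefficient = 4
x_4 = 1.5000, f(x_4) = 0.223130, coefficient = 1

I ≈ (0.312500/3) × 5.334717 = 0.555700
Exact value: 0.555671
Error: 0.000029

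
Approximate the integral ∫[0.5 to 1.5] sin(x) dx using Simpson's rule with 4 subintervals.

f(x) = sin(x)
a = 0.5, b = 1.5, n = 4
h = (b - a)/n = 0.250000

Simpson's rule: (h/3)[f(x₀) + 4f(x₁) + 2f(x₂) + ... + f(xₙ)]

x_0 = 0.5000, f(x_0) = 0.479426, coefficient = 1
x_1 = 0.7500, f(x_1) = 0.681639, coefficient = 4
x_2 = 1.0000, f(x_2) = 0.841471, coefficient = 2
x_3 = 1.2500, f(x_3) = 0.948985, coefficient = 4
x_4 = 1.5000, f(x_4) = 0.997495, coefficient = 1

I ≈ (0.250000/3) × 9.682356 = 0.806863
Exact value: 0.806845
Error: 0.000018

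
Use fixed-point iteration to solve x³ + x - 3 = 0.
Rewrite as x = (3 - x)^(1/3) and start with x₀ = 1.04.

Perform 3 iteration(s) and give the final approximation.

Equation: x³ + x - 3 = 0
Fixed-point form: x = (3 - x)^(1/3)
x₀ = 1.04

x_1 = g(1.040000) = 1.251465
x_2 = g(1.251465) = 1.204735
x_3 = g(1.204735) = 1.215373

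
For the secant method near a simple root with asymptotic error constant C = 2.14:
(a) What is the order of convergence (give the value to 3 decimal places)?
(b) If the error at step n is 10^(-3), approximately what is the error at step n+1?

(a) Secant method has superlinear convergence with order φ = (1+√5)/2 ≈ 1.618.
    This means |e_{n+1}| ≈ C|e_n|^1.618.

(b) With |e_n| = 10^(-3) and C = 2.14:
    |e_{n+1}| ≈ 2.14 × (10^(-3))^1.618 = 2.14 × 10^(-4.85)

(a) ≈ 1.618 (golden ratio); (b) |e_{n+1}| ≈ 2.994e-05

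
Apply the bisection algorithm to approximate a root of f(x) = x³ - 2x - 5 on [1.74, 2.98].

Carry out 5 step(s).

f(x) = x³ - 2x - 5
Initial interval: [1.74, 2.98]

Iteration 1:
  c_1 = (1.740000 + 2.980000)/2 = 2.360000
  f(c_1) = f(2.360000) = 3.424256
  f(a) × f(c) < 0, new interval: [1.740000, 2.360000]
Iteration 2:
  c_2 = (1.740000 + 2.360000)/2 = 2.050000
  f(c_2) = f(2.050000) = -0.484875
  f(a) × f(c) ≥ 0, new interval: [2.050000, 2.360000]
Iteration 3:
  c_3 = (2.050000 + 2.360000)/2 = 2.205000
  f(c_3) = f(2.205000) = 1.310765
  f(a) × f(c) < 0, new interval: [2.050000, 2.205000]
Iteration 4:
  c_4 = (2.050000 + 2.205000)/2 = 2.127500
  f(c_4) = f(2.127500) = 0.374610
  f(a) × f(c) < 0, new interval: [2.050000, 2.127500]
Iteration 5:
  c_5 = (2.050000 + 2.127500)/2 = 2.088750
  f(c_5) = f(2.088750) = -0.064542
  f(a) × f(c) ≥ 0, new interval: [2.088750, 2.127500]

After 5 iteration(s), the approximation is c_5 = 2.088750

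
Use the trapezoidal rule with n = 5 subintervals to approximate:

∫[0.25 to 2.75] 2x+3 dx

f(x) = 2x+3
a = 0.25, b = 2.75, n = 5
h = (b - a)/n = 0.500000

Trapezoidal rule: (h/2)[f(x₀) + 2f(x₁) + 2f(x₂) + ... + f(xₙ)]

x_0 = 0.2500, f(x_0) = 3.500000, coefficient = 1
x_1 = 0.7500, f(x_1) = 4.500000, coefficient = 2
x_2 = 1.2500, f(x_2) = 5.500000, coefficient = 2
x_3 = 1.7500, f(x_3) = 6.500000, coefficient = 2
x_4 = 2.2500, f(x_4) = 7.500000, coefficient = 2
x_5 = 2.7500, f(x_5) = 8.500000, coefficient = 1

I ≈ (0.500000/2) × 60.000000 = 15.000000
Exact value: 15.000000
Error: 0.000000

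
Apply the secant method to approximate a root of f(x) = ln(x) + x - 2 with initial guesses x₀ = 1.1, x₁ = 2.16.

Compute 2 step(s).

f(x) = ln(x) + x - 2
x₀ = 1.1, x₁ = 2.16

Secant formula: x_{n+1} = x_n - f(x_n)(x_n - x_{n-1})/(f(x_n) - f(x_{n-1}))

Iteration 1:
  f(1.100000) = -0.804690
  f(2.160000) = 0.930108
  x_2 = 2.160000 - 0.930108×(2.160000 - 1.100000)/(0.930108 - (-0.804690))
       = 1.591683
Iteration 2:
  f(2.160000) = 0.930108
  f(1.591683) = 0.056475
  x_3 = 1.591683 - 0.056475×(1.591683 - 2.160000)/(0.056475 - 0.930108)
       = 1.554945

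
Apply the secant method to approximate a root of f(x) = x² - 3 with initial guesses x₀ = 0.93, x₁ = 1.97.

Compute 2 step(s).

f(x) = x² - 3
x₀ = 0.93, x₁ = 1.97

Secant formula: x_{n+1} = x_n - f(x_n)(x_n - x_{n-1})/(f(x_n) - f(x_{n-1}))

Iteration 1:
  f(0.930000) = -2.135100
  f(1.970000) = 0.880900
  x_2 = 1.970000 - 0.880900×(1.970000 - 0.930000)/(0.880900 - (-2.135100))
       = 1.666241
Iteration 2:
  f(1.970000) = 0.880900
  f(1.666241) = -0.223640
  x_3 = 1.666241 - (-0.223640)×(1.666241 - 1.970000)/(-0.223640 - 0.880900)
       = 1.727744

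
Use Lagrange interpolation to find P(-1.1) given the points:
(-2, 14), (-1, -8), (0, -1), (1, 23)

Lagrange interpolation formula:
P(x) = Σ yᵢ × Lᵢ(x)
where Lᵢ(x) = Π_{j≠i} (x - xⱼ)/(xᵢ - xⱼ)

L_0(-1.1) = (-1.1 - (-1))/(-2 - (-1)) × (-1.1 - 0)/(-2 - 0) × (-1.1 - 1)/(-2 - 1) = 0.038500
L_1(-1.1) = (-1.1 - (-2))/(-1 - (-2)) × (-1.1 - 0)/(-1 - 0) × (-1.1 - 1)/(-1 - 1) = 1.039500
L_2(-1.1) = (-1.1 - (-2))/(0 - (-2)) × (-1.1 - (-1))/(0 - (-1)) × (-1.1 - 1)/(0 - 1) = -0.094500
L_3(-1.1) = (-1.1 - (-2))/(1 - (-2)) × (-1.1 - (-1))/(1 - (-1)) × (-1.1 - 0)/(1 - 0) = 0.016500

P(-1.1) = 14×L_0(-1.1) + (-8)×L_1(-1.1) + (-1)×L_2(-1.1) + 23×L_3(-1.1)
P(-1.1) = -7.303000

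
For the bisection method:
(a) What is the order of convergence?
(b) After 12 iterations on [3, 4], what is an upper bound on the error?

(a) Bisection has linear (order 1) convergence; the error is halved each step.

(b) Error bound = (b-a)/2^n = (4 - 3)/2^{12}
    = 1/2^{12}

(a) 1 (linear); (b) error ≤ 2.44e-04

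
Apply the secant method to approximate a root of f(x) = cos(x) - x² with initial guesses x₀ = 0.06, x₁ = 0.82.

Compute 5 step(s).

f(x) = cos(x) - x²
x₀ = 0.06, x₁ = 0.82

Secant formula: x_{n+1} = x_n - f(x_n)(x_n - x_{n-1})/(f(x_n) - f(x_{n-1}))

Iteration 1:
  f(0.060000) = 0.994601
  f(0.820000) = 0.009821
  x_2 = 0.820000 - 0.009821×(0.820000 - 0.060000)/(0.009821 - 0.994601)
       = 0.827579
Iteration 2:
  f(0.820000) = 0.009821
  f(0.827579) = -0.008228
  x_3 = 0.827579 - (-0.008228)×(0.827579 - 0.820000)/(-0.008228 - 0.009821)
       = 0.824124
Iteration 3:
  f(0.827579) = -0.008228
  f(0.824124) = 0.000019
  x_4 = 0.824124 - 0.000019×(0.824124 - 0.827579)/(0.000019 - (-0.008228))
       = 0.824132
Iteration 4:
  f(0.824124) = 0.000019
  f(0.824132) = 0.000000
  x_5 = 0.824132 - 0.000000×(0.824132 - 0.824124)/(0.000000 - 0.000019)
       = 0.824132
Iteration 5:
  f(0.824132) = 0.000000
  f(0.824132) = 0.000000
  x_6 = 0.824132 - 0.000000×(0.824132 - 0.824132)/(0.000000 - 0.000000)
       = 0.824132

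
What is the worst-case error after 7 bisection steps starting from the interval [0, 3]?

Bisection error bound: |error| ≤ (b-a)/2^n
|error| ≤ (3 - 0)/2^7 = 3/2^7
|error| ≤ 0.0234375000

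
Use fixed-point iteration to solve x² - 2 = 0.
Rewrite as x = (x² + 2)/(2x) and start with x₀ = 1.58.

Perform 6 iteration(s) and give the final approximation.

Equation: x² - 2 = 0
Fixed-point form: x = (x² + 2)/(2x)
x₀ = 1.58

x_1 = g(1.580000) = 1.422911
x_2 = g(1.422911) = 1.414240
x_3 = g(1.414240) = 1.414214
x_4 = g(1.414214) = 1.414214
x_5 = g(1.414214) = 1.414214
x_6 = g(1.414214) = 1.414214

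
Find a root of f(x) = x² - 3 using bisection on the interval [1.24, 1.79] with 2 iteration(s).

f(x) = x² - 3
Initial interval: [1.24, 1.79]

Iteration 1:
  c_1 = (1.240000 + 1.790000)/2 = 1.515000
  f(c_1) = f(1.515000) = -0.704775
  f(a) × f(c) ≥ 0, new interval: [1.515000, 1.790000]
Iteration 2:
  c_2 = (1.515000 + 1.790000)/2 = 1.652500
  f(c_2) = f(1.652500) = -0.269244
  f(a) × f(c) ≥ 0, new interval: [1.652500, 1.790000]

After 2 iteration(s), the approximation is c_2 = 1.652500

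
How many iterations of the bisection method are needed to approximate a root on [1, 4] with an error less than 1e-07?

We need (b-a)/2^n ≤ 1e-07
(4 - 1)/2^n ≤ 1e-07
3/2^n ≤ 1e-07
2^n ≥ 30000000
n ≥ log₂(30000000) = 24.84
n ≥ 25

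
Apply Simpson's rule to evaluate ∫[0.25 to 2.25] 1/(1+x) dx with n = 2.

f(x) = 1/(1+x)
a = 0.25, b = 2.25, n = 2
h = (b - a)/n = 1.000000

Simpson's rule: (h/3)[f(x₀) + 4f(x₁) + 2f(x₂) + ... + f(xₙ)]

x_0 = 0.2500, f(x_0) = 0.800000, coefficient = 1
x_1 = 1.2500, f(x_1) = 0.444444, coefficient = 4
x_2 = 2.2500, f(x_2) = 0.307692, coefficient = 1

I ≈ (1.000000/3) × 2.885470 = 0.961823
Exact value: 0.955511
Error: 0.006312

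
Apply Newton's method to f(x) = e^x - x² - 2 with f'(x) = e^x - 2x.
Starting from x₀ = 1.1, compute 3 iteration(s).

f(x) = e^x - x² - 2
f'(x) = e^x - 2x
x₀ = 1.1

Newton-Raphson formula: x_{n+1} = x_n - f(x_n)/f'(x_n)

Iteration 1:
  f(1.100000) = -0.205834
  f'(1.100000) = 0.804166
  x_1 = 1.100000 - (-0.205834)/0.804166 = 1.355960
Iteration 2:
  f(1.355960) = 0.041856
  f'(1.355960) = 1.168564
  x_2 = 1.355960 - 0.041856/1.168564 = 1.320141
Iteration 3:
  f(1.320141) = 0.001177
  f'(1.320141) = 1.103667
  x_3 = 1.320141 - 0.001177/1.103667 = 1.319075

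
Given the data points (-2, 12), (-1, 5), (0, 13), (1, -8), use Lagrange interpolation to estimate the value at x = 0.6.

Lagrange interpolation formula:
P(x) = Σ yᵢ × Lᵢ(x)
where Lᵢ(x) = Π_{j≠i} (x - xⱼ)/(xᵢ - xⱼ)

L_0(0.6) = (0.6 - (-1))/(-2 - (-1)) × (0.6 - 0)/(-2 - 0) × (0.6 - 1)/(-2 - 1) = 0.064000
L_1(0.6) = (0.6 - (-2))/(-1 - (-2)) × (0.6 - 0)/(-1 - 0) × (0.6 - 1)/(-1 - 1) = -0.312000
L_2(0.6) = (0.6 - (-2))/(0 - (-2)) × (0.6 - (-1))/(0 - (-1)) × (0.6 - 1)/(0 - 1) = 0.832000
L_3(0.6) = (0.6 - (-2))/(1 - (-2)) × (0.6 - (-1))/(1 - (-1)) × (0.6 - 0)/(1 - 0) = 0.416000

P(0.6) = 12×L_0(0.6) + 5×L_1(0.6) + 13×L_2(0.6) + (-8)×L_3(0.6)
P(0.6) = 6.696000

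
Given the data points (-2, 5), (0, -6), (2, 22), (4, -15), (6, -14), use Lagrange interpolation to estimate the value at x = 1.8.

Lagrange interpolation formula:
P(x) = Σ yᵢ × Lᵢ(x)
where Lᵢ(x) = Π_{j≠i} (x - xⱼ)/(xᵢ - xⱼ)

L_0(1.8) = (1.8 - 0)/(-2 - 0) × (1.8 - 2)/(-2 - 2) × (1.8 - 4)/(-2 - 4) × (1.8 - 6)/(-2 - 6) = -0.008662
L_1(1.8) = (1.8 - (-2))/(0 - (-2)) × (1.8 - 2)/(0 - 2) × (1.8 - 4)/(0 - 4) × (1.8 - 6)/(0 - 6) = 0.073150
L_2(1.8) = (1.8 - (-2))/(2 - (-2)) × (1.8 - 0)/(2 - 0) × (1.8 - 4)/(2 - 4) × (1.8 - 6)/(2 - 6) = 0.987525
L_3(1.8) = (1.8 - (-2))/(4 - (-2)) × (1.8 - 0)/(4 - 0) × (1.8 - 2)/(4 - 2) × (1.8 - 6)/(4 - 6) = -0.059850
L_4(1.8) = (1.8 - (-2))/(6 - (-2)) × (1.8 - 0)/(6 - 0) × (1.8 - 2)/(6 - 2) × (1.8 - 4)/(6 - 4) = 0.007837

P(1.8) = 5×L_0(1.8) + (-6)×L_1(1.8) + 22×L_2(1.8) + (-15)×L_3(1.8) + (-14)×L_4(1.8)
P(1.8) = 22.031363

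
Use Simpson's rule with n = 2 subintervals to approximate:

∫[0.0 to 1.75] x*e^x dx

f(x) = x*e^x
a = 0.0, b = 1.75, n = 2
h = (b - a)/n = 0.875000

Simpson's rule: (h/3)[f(x₀) + 4f(x₁) + 2f(x₂) + ... + f(xₙ)]

x_0 = 0.0000, f(x_0) = 0.000000, coefficient = 1
x_1 = 0.8750, f(x_1) = 2.099016, coefficient = 4
x_2 = 1.7500, f(x_2) = 10.070555, coefficient = 1

I ≈ (0.875000/3) × 18.466618 = 5.386097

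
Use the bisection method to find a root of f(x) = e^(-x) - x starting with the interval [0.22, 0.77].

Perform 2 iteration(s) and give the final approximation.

f(x) = e^(-x) - x
Initial interval: [0.22, 0.77]

Iteration 1:
  c_1 = (0.220000 + 0.770000)/2 = 0.495000
  f(c_1) = f(0.495000) = 0.114571
  f(a) × f(c) ≥ 0, new interval: [0.495000, 0.770000]
Iteration 2:
  c_2 = (0.495000 + 0.770000)/2 = 0.632500
  f(c_2) = f(0.632500) = -0.101238
  f(a) × f(c) < 0, new interval: [0.495000, 0.632500]

After 2 iteration(s), the approximation is c_2 = 0.632500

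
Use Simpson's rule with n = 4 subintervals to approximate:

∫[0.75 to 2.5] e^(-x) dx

f(x) = e^(-x)
a = 0.75, b = 2.5, n = 4
h = (b - a)/n = 0.437500

Simpson's rule: (h/3)[f(x₀) + 4f(x₁) + 2f(x₂) + ... + f(xₙ)]

x_0 = 0.7500, f(x_0) = 0.472367, coefficient = 1
x_1 = 1.1875, f(x_1) = 0.304983, coefficient = 4
x_2 = 1.6250, f(x_2) = 0.196912, coefficient = 2
x_3 = 2.0625, f(x_3) = 0.127136, coefficient = 4
x_4 = 2.5000, f(x_4) = 0.082085, coefficient = 1

I ≈ (0.437500/3) × 2.676749 = 0.390359
Exact value: 0.390282
Error: 0.000078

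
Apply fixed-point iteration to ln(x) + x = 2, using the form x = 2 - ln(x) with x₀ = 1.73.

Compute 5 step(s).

Equation: ln(x) + x = 2
Fixed-point form: x = 2 - ln(x)
x₀ = 1.73

x_1 = g(1.730000) = 1.451879
x_2 = g(1.451879) = 1.627142
x_3 = g(1.627142) = 1.513175
x_4 = g(1.513175) = 1.585790
x_5 = g(1.585790) = 1.538917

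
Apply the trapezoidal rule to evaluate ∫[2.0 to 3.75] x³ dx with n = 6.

f(x) = x³
a = 2.0, b = 3.75, n = 6
h = (b - a)/n = 0.291667

Trapezoidal rule: (h/2)[f(x₀) + 2f(x₁) + 2f(x₂) + ... + f(xₙ)]

x_0 = 2.0000, f(x_0) = 8.000000, coefficient = 1
x_1 = 2.2917, f(x_1) = 12.035229, coefficient = 2
x_2 = 2.5833, f(x_2) = 17.240162, coefficient = 2
x_3 = 2.8750, f(x_3) = 23.763672, coefficient = 2
x_4 = 3.1667, f(x_4) = 31.754630, coefficient = 2
x_5 = 3.4583, f(x_5) = 41.361907, coefficient = 2
x_6 = 3.7500, f(x_6) = 52.734375, coefficient = 1

I ≈ (0.291667/2) × 313.045573 = 45.652479
Exact value: 45.438477
Error: 0.214003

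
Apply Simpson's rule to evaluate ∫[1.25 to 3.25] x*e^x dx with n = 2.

f(x) = x*e^x
a = 1.25, b = 3.25, n = 2
h = (b - a)/n = 1.000000

Simpson's rule: (h/3)[f(x₀) + 4f(x₁) + 2f(x₂) + ... + f(xₙ)]

x_0 = 1.2500, f(x_0) = 4.362929, coefficient = 1
x_1 = 2.2500, f(x_1) = 21.347406, coefficient = 4
x_2 = 3.2500, f(x_2) = 83.818605, coefficient = 1

I ≈ (1.000000/3) × 173.571156 = 57.857052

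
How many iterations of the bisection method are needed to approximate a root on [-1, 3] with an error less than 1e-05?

We need (b-a)/2^n ≤ 1e-05
(3 - (-1))/2^n ≤ 1e-05
4/2^n ≤ 1e-05
2^n ≥ 400000
n ≥ log₂(400000) = 18.61
n ≥ 19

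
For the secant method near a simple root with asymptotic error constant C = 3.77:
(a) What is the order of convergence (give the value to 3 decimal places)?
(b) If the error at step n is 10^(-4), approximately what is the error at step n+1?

(a) Secant method has superlinear convergence with order φ = (1+√5)/2 ≈ 1.618.
    This means |e_{n+1}| ≈ C|e_n|^1.618.

(b) With |e_n| = 10^(-4) and C = 3.77:
    |e_{n+1}| ≈ 3.77 × (10^(-4))^1.618 = 3.77 × 10^(-6.47)

(a) ≈ 1.618 (golden ratio); (b) |e_{n+1}| ≈ 1.271e-06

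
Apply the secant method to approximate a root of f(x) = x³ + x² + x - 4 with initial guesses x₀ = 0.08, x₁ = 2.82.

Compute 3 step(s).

f(x) = x³ + x² + x - 4
x₀ = 0.08, x₁ = 2.82

Secant formula: x_{n+1} = x_n - f(x_n)(x_n - x_{n-1})/(f(x_n) - f(x_{n-1}))

Iteration 1:
  f(0.080000) = -3.913088
  f(2.820000) = 29.198168
  x_2 = 2.820000 - 29.198168×(2.820000 - 0.080000)/(29.198168 - (-3.913088))
       = 0.403813
Iteration 2:
  f(2.820000) = 29.198168
  f(0.403813) = -3.367274
  x_3 = 0.403813 - (-3.367274)×(0.403813 - 2.820000)/(-3.367274 - 29.198168)
       = 0.653647
Iteration 3:
  f(0.403813) = -3.367274
  f(0.653647) = -2.639823
  x_4 = 0.653647 - (-2.639823)×(0.653647 - 0.403813)/(-2.639823 - (-3.367274))
       = 1.560264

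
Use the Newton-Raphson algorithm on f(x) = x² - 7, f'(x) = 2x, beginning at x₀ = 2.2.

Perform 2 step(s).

f(x) = x² - 7
f'(x) = 2x
x₀ = 2.2

Newton-Raphson formula: x_{n+1} = x_n - f(x_n)/f'(x_n)

Iteration 1:
  f(2.200000) = -2.160000
  f'(2.200000) = 4.400000
  x_1 = 2.200000 - (-2.160000)/4.400000 = 2.690909
Iteration 2:
  f(2.690909) = 0.240992
  f'(2.690909) = 5.381818
  x_2 = 2.690909 - 0.240992/5.381818 = 2.646130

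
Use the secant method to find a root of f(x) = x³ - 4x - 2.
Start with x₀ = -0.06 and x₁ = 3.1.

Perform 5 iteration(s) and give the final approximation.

f(x) = x³ - 4x - 2
x₀ = -0.06, x₁ = 3.1

Secant formula: x_{n+1} = x_n - f(x_n)(x_n - x_{n-1})/(f(x_n) - f(x_{n-1}))

Iteration 1:
  f(-0.060000) = -1.760216
  f(3.100000) = 15.391000
  x_2 = 3.100000 - 15.391000×(3.100000 - (-0.060000))/(15.391000 - (-1.760216))
       = 0.264308
Iteration 2:
  f(3.100000) = 15.391000
  f(0.264308) = -3.038769
  x_3 = 0.264308 - (-3.038769)×(0.264308 - 3.100000)/(-3.038769 - 15.391000)
       = 0.731868
Iteration 3:
  f(0.264308) = -3.038769
  f(0.731868) = -4.535460
  x_4 = 0.731868 - (-4.535460)×(0.731868 - 0.264308)/(-4.535460 - (-3.038769))
       = -0.684989
Iteration 4:
  f(0.731868) = -4.535460
  f(-0.684989) = 0.418552
  x_5 = -0.684989 - 0.418552×(-0.684989 - 0.731868)/(0.418552 - (-4.535460))
       = -0.565282
Iteration 5:
  f(-0.684989) = 0.418552
  f(-0.565282) = 0.080496
  x_6 = -0.565282 - 0.080496×(-0.565282 - (-0.684989))/(0.080496 - 0.418552)
       = -0.536778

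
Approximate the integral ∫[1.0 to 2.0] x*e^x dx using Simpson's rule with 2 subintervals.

f(x) = x*e^x
a = 1.0, b = 2.0, n = 2
h = (b - a)/n = 0.500000

Simpson's rule: (h/3)[f(x₀) + 4f(x₁) + 2f(x₂) + ... + f(xₙ)]

x_0 = 1.0000, f(x_0) = 2.718282, coefficient = 1
x_1 = 1.5000, f(x_1) = 6.722534, coefficient = 4
x_2 = 2.0000, f(x_2) = 14.778112, coefficient = 1

I ≈ (0.500000/3) × 44.386528 = 7.397755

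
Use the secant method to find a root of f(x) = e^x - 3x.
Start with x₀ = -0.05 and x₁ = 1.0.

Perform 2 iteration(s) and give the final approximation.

f(x) = e^x - 3x
x₀ = -0.05, x₁ = 1.0

Secant formula: x_{n+1} = x_n - f(x_n)(x_n - x_{n-1})/(f(x_n) - f(x_{n-1}))

Iteration 1:
  f(-0.050000) = 1.101229
  f(1.000000) = -0.281718
  x_2 = 1.000000 - (-0.281718)×(1.000000 - (-0.050000))/(-0.281718 - 1.101229)
       = 0.786106
Iteration 2:
  f(1.000000) = -0.281718
  f(0.786106) = -0.163485
  x_3 = 0.786106 - (-0.163485)×(0.786106 - 1.000000)/(-0.163485 - (-0.281718))
       = 0.490348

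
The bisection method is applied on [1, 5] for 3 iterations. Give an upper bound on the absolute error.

Bisection error bound: |error| ≤ (b-a)/2^n
|error| ≤ (5 - 1)/2^3 = 4/2^3
|error| ≤ 0.5000000000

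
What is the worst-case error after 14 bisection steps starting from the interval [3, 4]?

Bisection error bound: |error| ≤ (b-a)/2^n
|error| ≤ (4 - 3)/2^14 = 1/2^14
|error| ≤ 0.0000610352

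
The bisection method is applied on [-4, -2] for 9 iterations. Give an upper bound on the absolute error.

Bisection error bound: |error| ≤ (b-a)/2^n
|error| ≤ (-2 - (-4))/2^9 = 2/2^9
|error| ≤ 0.0039062500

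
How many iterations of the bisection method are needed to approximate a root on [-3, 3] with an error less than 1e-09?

We need (b-a)/2^n ≤ 1e-09
(3 - (-3))/2^n ≤ 1e-09
6/2^n ≤ 1e-09
2^n ≥ 6000000000
n ≥ log₂(6000000000) = 32.48
n ≥ 33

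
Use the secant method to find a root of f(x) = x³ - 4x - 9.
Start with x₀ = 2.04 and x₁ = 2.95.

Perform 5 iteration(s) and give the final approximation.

f(x) = x³ - 4x - 9
x₀ = 2.04, x₁ = 2.95

Secant formula: x_{n+1} = x_n - f(x_n)(x_n - x_{n-1})/(f(x_n) - f(x_{n-1}))

Iteration 1:
  f(2.040000) = -8.670336
  f(2.950000) = 4.872375
  x_2 = 2.950000 - 4.872375×(2.950000 - 2.040000)/(4.872375 - (-8.670336))
       = 2.622602
Iteration 2:
  f(2.950000) = 4.872375
  f(2.622602) = -1.452049
  x_3 = 2.622602 - (-1.452049)×(2.622602 - 2.950000)/(-1.452049 - 4.872375)
       = 2.697770
Iteration 3:
  f(2.622602) = -1.452049
  f(2.697770) = -0.156804
  x_4 = 2.697770 - (-0.156804)×(2.697770 - 2.622602)/(-0.156804 - (-1.452049))
       = 2.706870
Iteration 4:
  f(2.697770) = -0.156804
  f(2.706870) = 0.006156
  x_5 = 2.706870 - 0.006156×(2.706870 - 2.697770)/(0.006156 - (-0.156804))
       = 2.706527
Iteration 5:
  f(2.706870) = 0.006156
  f(2.706527) = -0.000024
  x_6 = 2.706527 - (-0.000024)×(2.706527 - 2.706870)/(-0.000024 - 0.006156)
       = 2.706528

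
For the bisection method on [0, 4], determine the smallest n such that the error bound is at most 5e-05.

We need (b-a)/2^n ≤ 5e-05
(4 - 0)/2^n ≤ 5e-05
4/2^n ≤ 5e-05
2^n ≥ 80000
n ≥ log₂(80000) = 16.29
n ≥ 17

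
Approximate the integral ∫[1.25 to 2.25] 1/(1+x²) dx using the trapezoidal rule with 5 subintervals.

f(x) = 1/(1+x²)
a = 1.25, b = 2.25, n = 5
h = (b - a)/n = 0.200000

Trapezoidal rule: (h/2)[f(x₀) + 2f(x₁) + 2f(x₂) + ... + f(xₙ)]

x_0 = 1.2500, f(x_0) = 0.390244, coefficient = 1
x_1 = 1.4500, f(x_1) = 0.322321, coefficient = 2
x_2 = 1.6500, f(x_2) = 0.268637, coefficient = 2
x_3 = 1.8500, f(x_3) = 0.226116, coefficient = 2
x_4 = 2.0500, f(x_4) = 0.192215, coefficient = 2
x_5 = 2.2500, f(x_5) = 0.164948, coefficient = 1

I ≈ (0.200000/2) × 2.573771 = 0.257377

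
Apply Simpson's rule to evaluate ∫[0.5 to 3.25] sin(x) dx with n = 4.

f(x) = sin(x)
a = 0.5, b = 3.25, n = 4
h = (b - a)/n = 0.687500

Simpson's rule: (h/3)[f(x₀) + 4f(x₁) + 2f(x₂) + ... + f(xₙ)]

x_0 = 0.5000, f(x_0) = 0.479426, coefficient = 1
x_1 = 1.1875, f(x_1) = 0.927437, coefficient = 4
x_2 = 1.8750, f(x_2) = 0.954086, coefficient = 2
x_3 = 2.5625, f(x_3) = 0.547265, coefficient = 4
x_4 = 3.2500, f(x_4) = -0.108195, coefficient = 1

I ≈ (0.687500/3) × 8.178209 = 1.874173
Exact value: 1.871712
Error: 0.002461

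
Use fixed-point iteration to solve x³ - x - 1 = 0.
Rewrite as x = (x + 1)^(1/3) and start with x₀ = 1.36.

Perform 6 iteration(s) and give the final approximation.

Equation: x³ - x - 1 = 0
Fixed-point form: x = (x + 1)^(1/3)
x₀ = 1.36

x_1 = g(1.360000) = 1.331386
x_2 = g(1.331386) = 1.325983
x_3 = g(1.325983) = 1.324958
x_4 = g(1.324958) = 1.324764
x_5 = g(1.324764) = 1.324727
x_6 = g(1.324727) = 1.324720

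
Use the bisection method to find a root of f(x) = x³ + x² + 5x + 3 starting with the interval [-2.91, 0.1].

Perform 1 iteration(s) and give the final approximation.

f(x) = x³ + x² + 5x + 3
Initial interval: [-2.91, 0.1]

Iteration 1:
  c_1 = (-2.910000 + 0.100000)/2 = -1.405000
  f(c_1) = f(-1.405000) = -4.824480
  f(a) × f(c) ≥ 0, new interval: [-1.405000, 0.100000]

After 1 iteration(s), the approximation is c_1 = -1.405000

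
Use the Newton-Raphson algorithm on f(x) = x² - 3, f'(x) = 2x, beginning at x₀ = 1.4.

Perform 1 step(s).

f(x) = x² - 3
f'(x) = 2x
x₀ = 1.4

Newton-Raphson formula: x_{n+1} = x_n - f(x_n)/f'(x_n)

Iteration 1:
  f(1.400000) = -1.040000
  f'(1.400000) = 2.800000
  x_1 = 1.400000 - (-1.040000)/2.800000 = 1.771429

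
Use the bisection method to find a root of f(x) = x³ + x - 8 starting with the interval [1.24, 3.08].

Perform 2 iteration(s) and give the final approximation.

f(x) = x³ + x - 8
Initial interval: [1.24, 3.08]

Iteration 1:
  c_1 = (1.240000 + 3.080000)/2 = 2.160000
  f(c_1) = f(2.160000) = 4.237696
  f(a) × f(c) < 0, new interval: [1.240000, 2.160000]
Iteration 2:
  c_2 = (1.240000 + 2.160000)/2 = 1.700000
  f(c_2) = f(1.700000) = -1.387000
  f(a) × f(c) ≥ 0, new interval: [1.700000, 2.160000]

After 2 iteration(s), the approximation is c_2 = 1.700000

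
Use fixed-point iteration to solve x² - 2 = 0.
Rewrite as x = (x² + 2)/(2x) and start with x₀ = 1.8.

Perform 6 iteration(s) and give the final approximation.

Equation: x² - 2 = 0
Fixed-point form: x = (x² + 2)/(2x)
x₀ = 1.8

x_1 = g(1.800000) = 1.455556
x_2 = g(1.455556) = 1.414801
x_3 = g(1.414801) = 1.414214
x_4 = g(1.414214) = 1.414214
x_5 = g(1.414214) = 1.414214
x_6 = g(1.414214) = 1.414214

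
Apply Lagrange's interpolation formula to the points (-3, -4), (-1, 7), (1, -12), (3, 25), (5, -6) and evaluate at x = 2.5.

Lagrange interpolation formula:
P(x) = Σ yᵢ × Lᵢ(x)
where Lᵢ(x) = Π_{j≠i} (x - xⱼ)/(xᵢ - xⱼ)

L_0(2.5) = (2.5 - (-1))/(-3 - (-1)) × (2.5 - 1)/(-3 - 1) × (2.5 - 3)/(-3 - 3) × (2.5 - 5)/(-3 - 5) = 0.017090
L_1(2.5) = (2.5 - (-3))/(-1 - (-3)) × (2.5 - 1)/(-1 - 1) × (2.5 - 3)/(-1 - 3) × (2.5 - 5)/(-1 - 5) = -0.107422
L_2(2.5) = (2.5 - (-3))/(1 - (-3)) × (2.5 - (-1))/(1 - (-1)) × (2.5 - 3)/(1 - 3) × (2.5 - 5)/(1 - 5) = 0.375977
L_3(2.5) = (2.5 - (-3))/(3 - (-3)) × (2.5 - (-1))/(3 - (-1)) × (2.5 - 1)/(3 - 1) × (2.5 - 5)/(3 - 5) = 0.751953
L_4(2.5) = (2.5 - (-3))/(5 - (-3)) × (2.5 - (-1))/(5 - (-1)) × (2.5 - 1)/(5 - 1) × (2.5 - 3)/(5 - 3) = -0.037598

P(2.5) = (-4)×L_0(2.5) + 7×L_1(2.5) + (-12)×L_2(2.5) + 25×L_3(2.5) + (-6)×L_4(2.5)
P(2.5) = 13.692383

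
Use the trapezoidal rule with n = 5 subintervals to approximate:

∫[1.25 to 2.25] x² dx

f(x) = x²
a = 1.25, b = 2.25, n = 5
h = (b - a)/n = 0.200000

Trapezoidal rule: (h/2)[f(x₀) + 2f(x₁) + 2f(x₂) + ... + f(xₙ)]

x_0 = 1.2500, f(x_0) = 1.562500, coefficient = 1
x_1 = 1.4500, f(x_1) = 2.102500, coefficient = 2
x_2 = 1.6500, f(x_2) = 2.722500, coefficient = 2
x_3 = 1.8500, f(x_3) = 3.422500, coefficient = 2
x_4 = 2.0500, f(x_4) = 4.202500, coefficient = 2
x_5 = 2.2500, f(x_5) = 5.062500, coefficient = 1

I ≈ (0.200000/2) × 31.525000 = 3.152500
Exact value: 3.145833
Error: 0.006667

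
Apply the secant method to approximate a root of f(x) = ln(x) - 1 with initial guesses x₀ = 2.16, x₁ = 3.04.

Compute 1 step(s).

f(x) = ln(x) - 1
x₀ = 2.16, x₁ = 3.04

Secant formula: x_{n+1} = x_n - f(x_n)(x_n - x_{n-1})/(f(x_n) - f(x_{n-1}))

Iteration 1:
  f(2.160000) = -0.229892
  f(3.040000) = 0.111858
  x_2 = 3.040000 - 0.111858×(3.040000 - 2.160000)/(0.111858 - (-0.229892))
       = 2.751968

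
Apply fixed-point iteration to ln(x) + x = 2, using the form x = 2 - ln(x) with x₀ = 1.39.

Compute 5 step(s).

Equation: ln(x) + x = 2
Fixed-point form: x = 2 - ln(x)
x₀ = 1.39

x_1 = g(1.390000) = 1.670696
x_2 = g(1.670696) = 1.486760
x_3 = g(1.486760) = 1.603401
x_4 = g(1.603401) = 1.527873
x_5 = g(1.527873) = 1.576123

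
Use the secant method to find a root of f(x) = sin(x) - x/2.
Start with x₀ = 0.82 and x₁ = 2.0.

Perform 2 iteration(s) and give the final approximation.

f(x) = sin(x) - x/2
x₀ = 0.82, x₁ = 2.0

Secant formula: x_{n+1} = x_n - f(x_n)(x_n - x_{n-1})/(f(x_n) - f(x_{n-1}))

Iteration 1:
  f(0.820000) = 0.321146
  f(2.000000) = -0.090703
  x_2 = 2.000000 - (-0.090703)×(2.000000 - 0.820000)/(-0.090703 - 0.321146)
       = 1.740125
Iteration 2:
  f(2.000000) = -0.090703
  f(1.740125) = 0.115636
  x_3 = 1.740125 - 0.115636×(1.740125 - 2.000000)/(0.115636 - (-0.090703))
       = 1.885764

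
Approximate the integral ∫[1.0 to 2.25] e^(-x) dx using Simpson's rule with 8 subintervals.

f(x) = e^(-x)
a = 1.0, b = 2.25, n = 8
h = (b - a)/n = 0.156250

Simpson's rule: (h/3)[f(x₀) + 4f(x₁) + 2f(x₂) + ... + f(xₙ)]

x_0 = 1.0000, f(x_0) = 0.367879, coefficient = 1
x_1 = 1.1562, f(x_1) = 0.314664, coefficient = 4
x_2 = 1.3125, f(x_2) = 0.269146, coefficient = 2
x_3 = 1.4688, f(x_3) = 0.230213, coefficient = 4
x_4 = 1.6250, f(x_4) = 0.196912, coefficient = 2
x_5 = 1.7812, f(x_5) = 0.168427, coefficient = 4
x_6 = 1.9375, f(x_6) = 0.144064, coefficient = 2
x_7 = 2.0938, f(x_7) = 0.123224, coefficient = 4
x_8 = 2.2500, f(x_8) = 0.105399, coefficient = 1

I ≈ (0.156250/3) × 5.039637 = 0.262481
Exact value: 0.262480
Error: 0.000001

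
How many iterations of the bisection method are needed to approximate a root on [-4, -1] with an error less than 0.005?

We need (b-a)/2^n ≤ 0.005
(-1 - (-4))/2^n ≤ 0.005
3/2^n ≤ 0.005
2^n ≥ 600
n ≥ log₂(600) = 9.23
n ≥ 10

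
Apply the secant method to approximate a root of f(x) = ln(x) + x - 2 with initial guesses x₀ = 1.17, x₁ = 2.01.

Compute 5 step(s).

f(x) = ln(x) + x - 2
x₀ = 1.17, x₁ = 2.01

Secant formula: x_{n+1} = x_n - f(x_n)(x_n - x_{n-1})/(f(x_n) - f(x_{n-1}))

Iteration 1:
  f(1.170000) = -0.672996
  f(2.010000) = 0.708135
  x_2 = 2.010000 - 0.708135×(2.010000 - 1.170000)/(0.708135 - (-0.672996))
       = 1.579314
Iteration 2:
  f(2.010000) = 0.708135
  f(1.579314) = 0.036305
  x_3 = 1.579314 - 0.036305×(1.579314 - 2.010000)/(0.036305 - 0.708135)
       = 1.556040
Iteration 3:
  f(1.579314) = 0.036305
  f(1.556040) = -0.001815
  x_4 = 1.556040 - (-0.001815)×(1.556040 - 1.579314)/(-0.001815 - 0.036305)
       = 1.557149
Iteration 4:
  f(1.556040) = -0.001815
  f(1.557149) = 0.000005
  x_5 = 1.557149 - 0.000005×(1.557149 - 1.556040)/(0.000005 - (-0.001815))
       = 1.557146
Iteration 5:
  f(1.557149) = 0.000005
  f(1.557146) = 0.000000
  x_6 = 1.557146 - 0.000000×(1.557146 - 1.557149)/(0.000000 - 0.000005)
       = 1.557146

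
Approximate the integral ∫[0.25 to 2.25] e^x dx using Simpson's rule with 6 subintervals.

f(x) = e^x
a = 0.25, b = 2.25, n = 6
h = (b - a)/n = 0.333333

Simpson's rule: (h/3)[f(x₀) + 4f(x₁) + 2f(x₂) + ... + f(xₙ)]

x_0 = 0.2500, f(x_0) = 1.284025, coefficient = 1
x_1 = 0.5833, f(x_1) = 1.792002, coefficient = 4
x_2 = 0.9167, f(x_2) = 2.500940, coefficient = 2
x_3 = 1.2500, f(x_3) = 3.490343, coefficient = 4
x_4 = 1.5833, f(x_4) = 4.871166, coefficient = 2
x_5 = 1.9167, f(x_5) = 6.798260, coefficient = 4
x_6 = 2.2500, f(x_6) = 9.487736, coefficient = 1

I ≈ (0.333333/3) × 73.838392 = 8.204266
Exact value: 8.203710
Error: 0.000555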